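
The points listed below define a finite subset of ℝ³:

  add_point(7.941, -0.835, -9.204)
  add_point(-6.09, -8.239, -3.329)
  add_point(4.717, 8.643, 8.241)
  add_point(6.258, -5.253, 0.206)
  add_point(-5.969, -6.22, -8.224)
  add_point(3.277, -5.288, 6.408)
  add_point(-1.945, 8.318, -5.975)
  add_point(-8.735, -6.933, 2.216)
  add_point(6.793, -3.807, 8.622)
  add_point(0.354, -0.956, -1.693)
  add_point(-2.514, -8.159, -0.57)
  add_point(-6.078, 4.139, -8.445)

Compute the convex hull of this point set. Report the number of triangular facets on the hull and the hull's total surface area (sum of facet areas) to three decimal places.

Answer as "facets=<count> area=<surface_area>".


facets=18 area=949.173

11 of the 12 inputs are extreme points: [0, 1, 2, 3, 4, 5, 6, 7, 8, 10, 11].

Triangle areas on the boundary:
  f1: (p8, p2, p7) → 107.8564
  f2: (p8, p2, p0) → 112.4433
  f3: (p11, p2, p7) → 150.9654
  f4: (p6, p2, p0) → 108.4434
  f5: (p6, p11, p0) → 44.0817
  f6: (p6, p11, p2) → 38.4903
  f7: (p5, p8, p7) → 8.5335
  f8: (p5, p10, p7) → 32.2831
  f9: (p3, p8, p0) → 27.1481
  f10: (p3, p10, p0) → 47.7617
  f11: (p3, p5, p8) → 15.0924
  f12: (p3, p5, p10) → 30.0519
  f13: (p4, p11, p0) → 72.4964
  f14: (p4, p10, p0) → 62.6313
  f15: (p4, p11, p7) → 55.8803
  f16: (p1, p10, p7) → 13.8714
  f17: (p1, p4, p7) → 11.0712
  f18: (p1, p4, p10) → 10.0715
Σ area = 949.173

Check V−E+F: 11 − 27 + 18 = 2.


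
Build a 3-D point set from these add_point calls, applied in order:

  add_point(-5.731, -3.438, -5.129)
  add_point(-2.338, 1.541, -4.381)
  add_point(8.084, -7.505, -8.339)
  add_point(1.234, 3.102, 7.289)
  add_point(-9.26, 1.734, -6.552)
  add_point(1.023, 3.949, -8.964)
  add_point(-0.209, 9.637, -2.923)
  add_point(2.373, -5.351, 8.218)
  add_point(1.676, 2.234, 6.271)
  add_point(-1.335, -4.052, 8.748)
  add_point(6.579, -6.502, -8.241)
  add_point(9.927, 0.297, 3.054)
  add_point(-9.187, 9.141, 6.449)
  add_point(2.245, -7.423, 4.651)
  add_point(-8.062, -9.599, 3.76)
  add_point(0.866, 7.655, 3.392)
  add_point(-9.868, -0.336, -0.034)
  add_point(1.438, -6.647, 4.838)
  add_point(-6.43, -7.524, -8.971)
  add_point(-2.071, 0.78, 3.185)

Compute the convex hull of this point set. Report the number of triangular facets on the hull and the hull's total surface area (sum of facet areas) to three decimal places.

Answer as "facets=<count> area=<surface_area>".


facets=24 area=1199.872

Hull vertices (14/20): indices [2, 3, 4, 5, 6, 7, 9, 11, 12, 13, 14, 15, 16, 18].

Area of each hull facet:
  f1: (p14, p18, p16) → 57.7053
  f2: (p14, p12, p16) → 49.6221
  f3: (p4, p18, p16) → 34.2449
  f4: (p4, p12, p16) → 37.8908
  f5: (p4, p12, p6) → 77.3913
  f6: (p2, p14, p18) → 94.1177
  f7: (p15, p6, p11) → 37.5454
  f8: (p15, p12, p6) → 35.4709
  f9: (p9, p14, p12) → 77.8423
  f10: (p9, p7, p14) → 18.4261
  f11: (p3, p15, p12) → 31.8509
  f12: (p3, p9, p12) → 45.8835
  f13: (p3, p9, p7) → 15.3346
  f14: (p3, p15, p11) → 30.2256
  f15: (p3, p7, p11) → 40.5634
  f16: (p13, p2, p14) → 71.2823
  f17: (p13, p7, p14) → 21.3457
  f18: (p13, p2, p11) → 71.3369
  f19: (p13, p7, p11) → 22.0026
  f20: (p5, p2, p18) → 83.2996
  f21: (p5, p4, p18) → 53.3579
  f22: (p5, p4, p6) → 44.6672
  f23: (p5, p6, p11) → 61.2589
  f24: (p5, p2, p11) → 87.2058
Σ area = 1199.872

Euler: V−E+F = 14−36+24 = 2.


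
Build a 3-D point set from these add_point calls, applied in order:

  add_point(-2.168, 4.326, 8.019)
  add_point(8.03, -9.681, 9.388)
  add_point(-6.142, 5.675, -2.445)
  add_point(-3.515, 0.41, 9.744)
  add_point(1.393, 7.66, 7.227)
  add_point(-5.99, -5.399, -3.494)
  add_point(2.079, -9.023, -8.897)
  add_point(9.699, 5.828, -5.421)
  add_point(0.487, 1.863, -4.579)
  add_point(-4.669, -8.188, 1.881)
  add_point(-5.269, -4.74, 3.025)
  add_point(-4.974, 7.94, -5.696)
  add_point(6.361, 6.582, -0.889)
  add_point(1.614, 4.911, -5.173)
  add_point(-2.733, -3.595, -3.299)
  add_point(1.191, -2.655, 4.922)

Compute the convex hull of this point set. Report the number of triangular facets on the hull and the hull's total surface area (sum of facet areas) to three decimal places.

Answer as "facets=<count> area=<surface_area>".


facets=20 area=1065.370

Points on the hull: [0, 1, 2, 3, 4, 5, 6, 7, 9, 10, 11, 12] (12 of 16).

Triangle areas on the boundary:
  f1: (p6, p1, p7) → 156.3538
  f2: (p4, p1, p7) → 139.3117
  f3: (p11, p6, p7) → 119.6657
  f4: (p11, p4, p2) → 23.9946
  f5: (p9, p6, p1) → 94.4281
  f6: (p12, p4, p7) → 2.3710
  f7: (p12, p11, p7) → 34.1198
  f8: (p12, p11, p4) → 58.5657
  f9: (p3, p4, p1) → 69.4235
  f10: (p3, p9, p1) → 81.2951
  f11: (p5, p11, p6) → 68.8291
  f12: (p5, p9, p6) → 31.8533
  f13: (p5, p11, p2) → 20.3082
  f14: (p0, p4, p2) → 27.8503
  f15: (p0, p3, p2) → 23.6367
  f16: (p0, p3, p4) → 5.5264
  f17: (p10, p3, p9) → 10.2274
  f18: (p10, p5, p9) → 11.2099
  f19: (p10, p3, p2) → 50.4116
  f20: (p10, p5, p2) → 35.9885
Σ area = 1065.370

Euler characteristic 12−30+20 = 2 ✓


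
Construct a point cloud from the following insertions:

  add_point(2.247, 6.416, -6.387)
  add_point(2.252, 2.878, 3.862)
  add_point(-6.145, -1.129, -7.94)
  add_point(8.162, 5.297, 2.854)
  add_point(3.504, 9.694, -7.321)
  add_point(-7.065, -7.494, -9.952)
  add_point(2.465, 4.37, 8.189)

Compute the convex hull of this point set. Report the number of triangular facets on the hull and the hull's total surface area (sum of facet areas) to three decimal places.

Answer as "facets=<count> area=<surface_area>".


facets=6 area=455.124

Extreme-point indices: [2, 3, 4, 5, 6] — 5 of 7 on the boundary.

Area of each hull facet:
  f1: (p4, p3, p5) → 122.3273
  f2: (p6, p3, p5) → 91.7129
  f3: (p6, p4, p3) → 44.4913
  f4: (p2, p4, p5) → 28.8151
  f5: (p2, p6, p5) → 52.1311
  f6: (p2, p6, p4) → 115.6458
Σ area = 455.124

Check V−E+F: 5 − 9 + 6 = 2.


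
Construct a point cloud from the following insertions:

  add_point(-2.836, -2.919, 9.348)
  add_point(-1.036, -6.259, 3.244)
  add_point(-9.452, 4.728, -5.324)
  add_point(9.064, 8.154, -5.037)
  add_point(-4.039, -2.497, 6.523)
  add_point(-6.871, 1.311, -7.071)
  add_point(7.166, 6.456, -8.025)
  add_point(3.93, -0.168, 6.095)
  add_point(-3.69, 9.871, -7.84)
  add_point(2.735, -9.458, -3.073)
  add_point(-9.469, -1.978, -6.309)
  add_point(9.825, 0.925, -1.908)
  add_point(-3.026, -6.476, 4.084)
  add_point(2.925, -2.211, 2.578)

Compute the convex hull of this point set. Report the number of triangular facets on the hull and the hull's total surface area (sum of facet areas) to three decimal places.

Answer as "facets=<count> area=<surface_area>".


Hull vertices (11/14): indices [0, 2, 3, 5, 6, 7, 8, 9, 10, 11, 12].

Triangle areas on the boundary:
  f1: (p2, p8, p10) → 22.3622
  f2: (p2, p0, p10) → 57.5302
  f3: (p2, p0, p8) → 69.8155
  f4: (p12, p0, p10) → 36.2741
  f5: (p9, p6, p10) → 119.8872
  f6: (p9, p6, p11) → 52.3953
  f7: (p9, p12, p10) → 61.7865
  f8: (p9, p12, p0) → 19.6386
  f9: (p5, p8, p10) → 6.2213
  f10: (p5, p6, p10) → 16.9119
  f11: (p5, p6, p8) → 52.0826
  f12: (p3, p6, p11) → 15.5173
  f13: (p3, p6, p8) → 21.1760
  f14: (p7, p0, p8) → 74.3492
  f15: (p7, p3, p8) → 97.0607
  f16: (p7, p3, p11) → 36.9210
  f17: (p7, p9, p11) → 59.2071
  f18: (p7, p9, p0) → 52.3626
Σ area = 871.499

Euler: V−E+F = 11−27+18 = 2.

facets=18 area=871.499


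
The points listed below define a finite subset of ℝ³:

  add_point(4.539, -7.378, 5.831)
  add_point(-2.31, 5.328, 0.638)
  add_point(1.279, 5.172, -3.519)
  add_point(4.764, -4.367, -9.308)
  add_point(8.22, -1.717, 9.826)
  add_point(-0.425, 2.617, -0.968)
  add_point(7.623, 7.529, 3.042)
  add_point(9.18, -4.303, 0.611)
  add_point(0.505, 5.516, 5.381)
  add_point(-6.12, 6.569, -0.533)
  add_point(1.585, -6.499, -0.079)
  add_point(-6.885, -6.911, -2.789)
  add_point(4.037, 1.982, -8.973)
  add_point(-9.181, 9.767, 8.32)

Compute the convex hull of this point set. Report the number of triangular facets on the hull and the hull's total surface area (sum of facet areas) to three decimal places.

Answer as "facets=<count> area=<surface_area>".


facets=16 area=986.938

10 of the 14 inputs are extreme points: [0, 2, 3, 4, 6, 7, 9, 11, 12, 13].

Triangle areas on the boundary:
  f1: (p3, p0, p7) → 38.4058
  f2: (p11, p0, p13) → 141.0691
  f3: (p11, p3, p0) → 89.6280
  f4: (p4, p0, p13) → 81.9624
  f5: (p4, p0, p7) → 29.1516
  f6: (p12, p3, p7) → 34.7400
  f7: (p12, p11, p3) → 43.3937
  f8: (p6, p4, p7) → 51.8524
  f9: (p6, p12, p7) → 70.5648
  f10: (p6, p4, p13) → 101.9119
  f11: (p9, p11, p13) → 60.5584
  f12: (p9, p12, p11) → 88.4283
  f13: (p9, p6, p13) → 70.3430
  f14: (p2, p6, p12) → 29.8200
  f15: (p2, p9, p12) → 18.8766
  f16: (p2, p9, p6) → 36.2317
Σ area = 986.938

Euler characteristic 10−24+16 = 2 ✓


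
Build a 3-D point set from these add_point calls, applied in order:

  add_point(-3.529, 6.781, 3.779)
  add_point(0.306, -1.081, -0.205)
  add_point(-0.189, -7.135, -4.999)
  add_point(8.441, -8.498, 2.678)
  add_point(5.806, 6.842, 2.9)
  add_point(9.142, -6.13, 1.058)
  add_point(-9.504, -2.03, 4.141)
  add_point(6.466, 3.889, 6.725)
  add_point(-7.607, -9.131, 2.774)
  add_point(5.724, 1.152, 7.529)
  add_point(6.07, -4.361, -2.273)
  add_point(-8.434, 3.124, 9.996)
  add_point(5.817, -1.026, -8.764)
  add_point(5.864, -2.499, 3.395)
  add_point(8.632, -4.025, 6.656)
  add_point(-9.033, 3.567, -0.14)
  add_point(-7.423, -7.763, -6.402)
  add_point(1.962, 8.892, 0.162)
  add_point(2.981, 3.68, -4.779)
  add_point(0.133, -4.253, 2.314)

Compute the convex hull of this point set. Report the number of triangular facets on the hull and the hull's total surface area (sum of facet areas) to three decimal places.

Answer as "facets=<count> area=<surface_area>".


facets=28 area=1034.641

Extreme-point indices: [0, 2, 3, 4, 5, 6, 7, 8, 9, 11, 12, 14, 15, 16, 17, 18] — 16 of 20 on the boundary.

Per-facet area ½‖(b−a)×(c−a)‖:
  f1: (p8, p16, p6) → 34.6497
  f2: (p2, p16, p12) → 27.5010
  f3: (p15, p16, p12) → 96.0290
  f4: (p15, p16, p6) → 42.4334
  f5: (p0, p15, p17) → 23.1759
  f6: (p4, p12, p5) → 72.3043
  f7: (p4, p12, p17) → 35.3285
  f8: (p11, p8, p6) → 20.3241
  f9: (p11, p15, p6) → 27.7190
  f10: (p11, p0, p15) → 31.8292
  f11: (p11, p0, p17) → 9.5321
  f12: (p11, p4, p17) → 39.6898
  f13: (p3, p12, p5) → 11.2520
  f14: (p3, p2, p12) → 53.9261
  f15: (p3, p8, p16) → 74.4788
  f16: (p3, p2, p16) → 23.2635
  f17: (p18, p12, p17) → 7.1575
  f18: (p18, p15, p17) → 43.3939
  f19: (p18, p15, p12) → 35.1240
  f20: (p14, p4, p5) → 35.4961
  f21: (p14, p3, p5) → 8.5814
  f22: (p14, p11, p9) → 34.3276
  f23: (p14, p11, p8) → 118.2529
  f24: (p14, p3, p8) → 48.0152
  f25: (p7, p14, p9) → 6.8014
  f26: (p7, p14, p4) → 15.8073
  f27: (p7, p11, p9) → 21.0826
  f28: (p7, p11, p4) → 37.1648
Σ area = 1034.641

Check V−E+F: 16 − 42 + 28 = 2.


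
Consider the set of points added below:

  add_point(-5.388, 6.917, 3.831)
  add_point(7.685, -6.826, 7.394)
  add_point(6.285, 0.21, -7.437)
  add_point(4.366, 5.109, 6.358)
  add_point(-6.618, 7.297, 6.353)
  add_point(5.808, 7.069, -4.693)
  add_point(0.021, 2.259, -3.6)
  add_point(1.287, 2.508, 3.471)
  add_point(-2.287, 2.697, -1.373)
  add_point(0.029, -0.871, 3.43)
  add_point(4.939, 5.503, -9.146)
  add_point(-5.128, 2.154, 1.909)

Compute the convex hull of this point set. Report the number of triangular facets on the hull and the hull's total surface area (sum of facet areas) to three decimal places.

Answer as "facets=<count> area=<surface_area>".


Points on the hull: [0, 1, 2, 3, 4, 5, 6, 8, 10, 11] (10 of 12).

Facet areas (half cross-product norm):
  f1: (p3, p1, p4) → 62.1859
  f2: (p11, p1, p4) → 53.9390
  f3: (p11, p0, p4) → 6.3909
  f4: (p5, p3, p1) → 68.7095
  f5: (p5, p3, p4) → 63.1057
  f6: (p5, p0, p4) → 9.3270
  f7: (p5, p0, p10) → 30.7350
  f8: (p2, p11, p1) → 109.7926
  f9: (p2, p5, p1) → 60.8422
  f10: (p2, p5, p10) → 13.7311
  f11: (p6, p2, p10) → 20.8735
  f12: (p6, p2, p11) → 10.9534
  f13: (p8, p6, p10) → 6.8840
  f14: (p8, p6, p11) → 1.9236
  f15: (p8, p0, p10) → 31.4869
  f16: (p8, p11, p0) → 11.0256
Σ area = 561.906

Euler: V−E+F = 10−24+16 = 2.

facets=16 area=561.906


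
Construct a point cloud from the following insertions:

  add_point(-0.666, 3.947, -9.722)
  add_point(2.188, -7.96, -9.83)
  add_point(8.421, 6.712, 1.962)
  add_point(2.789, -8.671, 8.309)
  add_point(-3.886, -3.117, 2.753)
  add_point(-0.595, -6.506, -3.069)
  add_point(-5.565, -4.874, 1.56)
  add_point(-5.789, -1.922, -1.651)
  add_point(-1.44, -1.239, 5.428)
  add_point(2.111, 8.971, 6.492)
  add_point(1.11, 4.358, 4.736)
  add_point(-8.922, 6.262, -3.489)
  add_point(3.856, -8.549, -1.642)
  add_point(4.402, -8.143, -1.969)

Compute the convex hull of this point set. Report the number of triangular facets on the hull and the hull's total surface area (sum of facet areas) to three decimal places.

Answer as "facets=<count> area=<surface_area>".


Hull vertices (11/14): indices [0, 1, 2, 3, 6, 7, 8, 9, 11, 12, 13].

Per-facet area ½‖(b−a)×(c−a)‖:
  f1: (p9, p3, p2) → 69.5070
  f2: (p0, p1, p11) → 59.5082
  f3: (p0, p1, p2) → 92.0965
  f4: (p0, p9, p11) → 79.3516
  f5: (p0, p9, p2) → 60.8978
  f6: (p6, p1, p3) → 80.4184
  f7: (p13, p3, p2) → 81.6953
  f8: (p13, p1, p2) → 62.1682
  f9: (p7, p1, p11) → 49.6546
  f10: (p7, p6, p11) → 12.0720
  f11: (p7, p6, p1) → 28.0224
  f12: (p8, p9, p3) → 39.5780
  f13: (p8, p6, p3) → 30.3187
  f14: (p8, p9, p11) → 72.4261
  f15: (p8, p6, p11) → 42.4703
  f16: (p12, p1, p3) → 12.9053
  f17: (p12, p13, p3) → 3.2399
  f18: (p12, p13, p1) → 2.9986
Σ area = 879.329

Euler characteristic 11−27+18 = 2 ✓

facets=18 area=879.329


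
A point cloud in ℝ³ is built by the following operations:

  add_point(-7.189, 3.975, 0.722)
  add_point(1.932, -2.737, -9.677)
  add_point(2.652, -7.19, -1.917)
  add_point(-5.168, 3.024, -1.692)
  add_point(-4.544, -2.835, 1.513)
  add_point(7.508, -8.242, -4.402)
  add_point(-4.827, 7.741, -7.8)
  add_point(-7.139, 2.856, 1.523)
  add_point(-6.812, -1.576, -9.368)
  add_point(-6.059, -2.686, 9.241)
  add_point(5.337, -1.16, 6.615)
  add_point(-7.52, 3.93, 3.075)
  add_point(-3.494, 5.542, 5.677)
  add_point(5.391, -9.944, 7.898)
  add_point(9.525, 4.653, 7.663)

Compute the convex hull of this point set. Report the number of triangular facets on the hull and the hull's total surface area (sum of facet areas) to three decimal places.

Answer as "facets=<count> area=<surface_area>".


Points on the hull: [0, 1, 2, 5, 6, 8, 9, 11, 12, 13, 14] (11 of 15).

Per-facet area ½‖(b−a)×(c−a)‖:
  f1: (p6, p1, p14) → 124.7147
  f2: (p9, p13, p14) → 99.1546
  f3: (p5, p13, p14) → 93.8044
  f4: (p5, p1, p14) → 83.9216
  f5: (p8, p6, p1) → 42.4974
  f6: (p8, p9, p11) → 59.2430
  f7: (p8, p5, p1) → 31.9623
  f8: (p8, p9, p13) → 127.0156
  f9: (p12, p9, p11) → 22.4711
  f10: (p12, p9, p14) → 60.8145
  f11: (p12, p6, p11) → 29.3853
  f12: (p12, p6, p14) → 87.5704
  f13: (p0, p6, p11) → 4.4907
  f14: (p0, p8, p11) → 6.9305
  f15: (p0, p8, p6) → 44.4781
  f16: (p2, p5, p13) → 29.0329
  f17: (p2, p8, p13) → 40.5079
  f18: (p2, p8, p5) → 32.9331
Σ area = 1020.928

Euler characteristic 11−27+18 = 2 ✓

facets=18 area=1020.928


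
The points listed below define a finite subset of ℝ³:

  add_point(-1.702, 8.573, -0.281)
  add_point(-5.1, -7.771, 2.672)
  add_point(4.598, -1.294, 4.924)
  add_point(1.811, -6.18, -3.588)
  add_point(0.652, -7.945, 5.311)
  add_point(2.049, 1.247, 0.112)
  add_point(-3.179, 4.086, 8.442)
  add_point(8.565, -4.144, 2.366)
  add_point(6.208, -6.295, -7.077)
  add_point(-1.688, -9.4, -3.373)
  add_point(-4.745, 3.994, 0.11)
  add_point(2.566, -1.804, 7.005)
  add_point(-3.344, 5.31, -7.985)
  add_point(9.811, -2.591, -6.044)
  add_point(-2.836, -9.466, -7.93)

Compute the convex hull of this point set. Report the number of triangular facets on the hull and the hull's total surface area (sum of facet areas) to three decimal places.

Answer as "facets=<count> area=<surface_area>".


Points on the hull: [0, 1, 2, 4, 6, 7, 8, 9, 10, 11, 12, 13, 14] (13 of 15).

Area of each hull facet:
  f1: (p9, p14, p1) → 11.8263
  f2: (p12, p14, p1) → 80.0978
  f3: (p12, p0, p13) → 65.7191
  f4: (p7, p0, p13) → 70.0401
  f5: (p8, p9, p14) → 21.4199
  f6: (p8, p12, p13) → 39.4905
  f7: (p8, p12, p14) → 67.9237
  f8: (p8, p7, p13) → 22.7578
  f9: (p10, p12, p0) → 21.9203
  f10: (p10, p6, p0) → 23.3457
  f11: (p10, p12, p1) → 46.6272
  f12: (p10, p6, p1) → 50.1053
  f13: (p2, p6, p0) → 49.2257
  f14: (p2, p7, p0) → 29.1822
  f15: (p2, p6, p11) → 10.8667
  f16: (p2, p7, p11) → 5.5399
  f17: (p4, p9, p1) → 22.4829
  f18: (p4, p7, p11) → 25.8420
  f19: (p4, p8, p9) → 41.9225
  f20: (p4, p8, p7) → 46.1442
  f21: (p4, p6, p1) → 40.4067
  f22: (p4, p6, p11) → 24.1059
Σ area = 816.992

Euler characteristic 13−33+22 = 2 ✓

facets=22 area=816.992


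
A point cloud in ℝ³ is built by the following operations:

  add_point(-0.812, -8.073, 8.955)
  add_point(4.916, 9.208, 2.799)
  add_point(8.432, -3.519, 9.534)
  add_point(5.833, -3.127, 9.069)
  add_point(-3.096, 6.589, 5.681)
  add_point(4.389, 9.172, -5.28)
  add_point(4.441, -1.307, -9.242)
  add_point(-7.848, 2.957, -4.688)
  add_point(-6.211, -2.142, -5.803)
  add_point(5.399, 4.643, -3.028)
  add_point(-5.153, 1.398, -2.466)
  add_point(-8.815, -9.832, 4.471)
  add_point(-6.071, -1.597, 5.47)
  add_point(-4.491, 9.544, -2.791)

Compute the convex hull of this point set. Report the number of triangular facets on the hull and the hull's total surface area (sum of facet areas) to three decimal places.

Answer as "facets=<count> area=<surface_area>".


facets=22 area=996.453

13 of the 14 inputs are extreme points: [0, 1, 2, 3, 4, 5, 6, 7, 8, 9, 11, 12, 13].

Triangle areas on the boundary:
  f1: (p8, p6, p11) → 64.7583
  f2: (p9, p6, p2) → 64.1410
  f3: (p9, p5, p2) → 19.6703
  f4: (p9, p5, p6) → 21.5049
  f5: (p0, p6, p11) → 92.9079
  f6: (p0, p6, p2) → 97.9180
  f7: (p12, p0, p11) → 35.3055
  f8: (p12, p0, p4) → 34.8666
  f9: (p1, p5, p2) → 53.1195
  f10: (p1, p4, p2) → 64.8670
  f11: (p1, p5, p13) → 36.5566
  f12: (p1, p4, p13) → 39.0612
  f13: (p7, p8, p6) → 29.4977
  f14: (p7, p5, p13) → 33.3552
  f15: (p7, p5, p6) → 70.3993
  f16: (p7, p8, p11) → 33.8341
  f17: (p7, p12, p11) → 47.9492
  f18: (p7, p4, p13) → 34.6474
  f19: (p7, p12, p4) → 46.7848
  f20: (p3, p4, p2) → 11.2357
  f21: (p3, p0, p2) → 7.9419
  f22: (p3, p0, p4) → 56.1303
Σ area = 996.453

Check V−E+F: 13 − 33 + 22 = 2.


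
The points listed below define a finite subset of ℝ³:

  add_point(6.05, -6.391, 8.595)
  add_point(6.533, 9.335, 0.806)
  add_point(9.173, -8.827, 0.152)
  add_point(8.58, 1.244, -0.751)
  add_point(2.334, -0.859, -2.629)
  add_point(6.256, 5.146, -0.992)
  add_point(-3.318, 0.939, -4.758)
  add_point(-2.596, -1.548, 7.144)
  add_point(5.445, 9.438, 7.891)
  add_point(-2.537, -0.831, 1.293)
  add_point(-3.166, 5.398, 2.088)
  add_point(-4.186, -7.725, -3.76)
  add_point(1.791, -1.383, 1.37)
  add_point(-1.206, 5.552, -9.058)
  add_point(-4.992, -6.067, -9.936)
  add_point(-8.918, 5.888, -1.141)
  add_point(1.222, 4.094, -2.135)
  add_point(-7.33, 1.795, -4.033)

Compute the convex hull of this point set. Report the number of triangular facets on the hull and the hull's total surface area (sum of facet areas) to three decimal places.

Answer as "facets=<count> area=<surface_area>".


facets=16 area=1015.863

Hull vertices (10/18): indices [0, 1, 2, 3, 7, 8, 11, 13, 14, 15].

Area of each hull facet:
  f1: (p0, p8, p2) → 71.8952
  f2: (p11, p0, p2) → 64.8621
  f3: (p1, p8, p15) → 57.1560
  f4: (p1, p13, p15) → 71.7314
  f5: (p7, p11, p15) → 76.1412
  f6: (p7, p11, p0) → 63.2613
  f7: (p7, p8, p15) → 86.4036
  f8: (p7, p0, p8) → 67.7242
  f9: (p14, p13, p2) → 106.7854
  f10: (p14, p11, p2) → 41.0758
  f11: (p14, p13, p15) → 67.1128
  f12: (p14, p11, p15) → 46.9285
  f13: (p3, p13, p2) → 62.4390
  f14: (p3, p1, p13) → 53.5120
  f15: (p3, p8, p2) → 49.2302
  f16: (p3, p1, p8) → 29.6043
Σ area = 1015.863

Check V−E+F: 10 − 24 + 16 = 2.


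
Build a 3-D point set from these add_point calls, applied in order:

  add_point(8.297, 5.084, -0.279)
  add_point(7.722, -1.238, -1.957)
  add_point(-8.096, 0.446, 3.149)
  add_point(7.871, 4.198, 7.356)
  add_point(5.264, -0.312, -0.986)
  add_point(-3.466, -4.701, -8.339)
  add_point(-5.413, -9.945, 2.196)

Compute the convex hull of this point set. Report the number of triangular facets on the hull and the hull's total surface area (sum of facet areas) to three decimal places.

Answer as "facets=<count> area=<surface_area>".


facets=8 area=554.167

Points on the hull: [0, 1, 2, 3, 5, 6] (6 of 7).

Facet areas (half cross-product norm):
  f1: (p5, p0, p2) → 107.2074
  f2: (p5, p6, p2) → 61.1896
  f3: (p3, p0, p2) → 64.2403
  f4: (p3, p6, p2) → 91.2174
  f5: (p1, p5, p0) → 39.1981
  f6: (p1, p5, p6) → 78.3666
  f7: (p1, p3, p0) → 25.0320
  f8: (p1, p3, p6) → 87.7160
Σ area = 554.167

Euler: V−E+F = 6−12+8 = 2.


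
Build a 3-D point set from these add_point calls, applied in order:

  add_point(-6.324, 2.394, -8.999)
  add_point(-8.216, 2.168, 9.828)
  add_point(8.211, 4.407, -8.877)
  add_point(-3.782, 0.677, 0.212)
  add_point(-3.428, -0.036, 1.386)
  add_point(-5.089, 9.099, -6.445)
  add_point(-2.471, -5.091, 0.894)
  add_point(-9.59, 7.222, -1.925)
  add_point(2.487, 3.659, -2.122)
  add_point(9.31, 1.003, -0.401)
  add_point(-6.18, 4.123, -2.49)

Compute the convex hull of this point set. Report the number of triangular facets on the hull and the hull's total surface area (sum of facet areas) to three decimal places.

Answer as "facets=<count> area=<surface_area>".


facets=10 area=694.135

Extreme-point indices: [0, 1, 2, 5, 6, 7, 9] — 7 of 11 on the boundary.

Facet areas (half cross-product norm):
  f1: (p1, p6, p9) → 83.9200
  f2: (p0, p1, p7) → 52.3617
  f3: (p0, p1, p6) → 83.3476
  f4: (p5, p0, p7) → 23.9788
  f5: (p5, p1, p7) → 32.1565
  f6: (p5, p1, p9) → 148.1937
  f7: (p2, p6, p9) → 60.5799
  f8: (p2, p0, p6) → 92.9513
  f9: (p2, p5, p9) → 65.6429
  f10: (p2, p5, p0) → 51.0027
Σ area = 694.135

Check V−E+F: 7 − 15 + 10 = 2.


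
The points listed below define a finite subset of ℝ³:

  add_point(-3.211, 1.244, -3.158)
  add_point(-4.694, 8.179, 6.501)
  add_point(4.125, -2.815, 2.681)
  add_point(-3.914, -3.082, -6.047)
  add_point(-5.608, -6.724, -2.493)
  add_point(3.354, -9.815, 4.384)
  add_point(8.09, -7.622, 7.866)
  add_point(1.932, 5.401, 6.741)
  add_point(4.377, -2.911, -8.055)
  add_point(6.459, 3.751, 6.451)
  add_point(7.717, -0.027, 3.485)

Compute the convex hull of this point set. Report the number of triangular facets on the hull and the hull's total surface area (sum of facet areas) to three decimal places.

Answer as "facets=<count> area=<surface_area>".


facets=16 area=669.031

Hull vertices (10/11): indices [0, 1, 3, 4, 5, 6, 7, 8, 9, 10].

Triangle areas on the boundary:
  f1: (p9, p8, p1) → 96.5233
  f2: (p5, p1, p4) → 101.3650
  f3: (p5, p1, p6) → 62.0387
  f4: (p5, p8, p4) → 67.7433
  f5: (p5, p8, p6) → 43.1970
  f6: (p3, p1, p4) → 45.1945
  f7: (p3, p8, p4) → 20.1166
  f8: (p7, p1, p6) → 34.7206
  f9: (p7, p9, p6) → 24.7989
  f10: (p7, p9, p1) → 1.8160
  f11: (p10, p8, p6) → 52.1109
  f12: (p10, p9, p6) → 20.2314
  f13: (p10, p9, p8) → 22.8504
  f14: (p0, p8, p1) → 40.4868
  f15: (p0, p3, p1) → 13.4460
  f16: (p0, p3, p8) → 22.3912
Σ area = 669.031

Check V−E+F: 10 − 24 + 16 = 2.


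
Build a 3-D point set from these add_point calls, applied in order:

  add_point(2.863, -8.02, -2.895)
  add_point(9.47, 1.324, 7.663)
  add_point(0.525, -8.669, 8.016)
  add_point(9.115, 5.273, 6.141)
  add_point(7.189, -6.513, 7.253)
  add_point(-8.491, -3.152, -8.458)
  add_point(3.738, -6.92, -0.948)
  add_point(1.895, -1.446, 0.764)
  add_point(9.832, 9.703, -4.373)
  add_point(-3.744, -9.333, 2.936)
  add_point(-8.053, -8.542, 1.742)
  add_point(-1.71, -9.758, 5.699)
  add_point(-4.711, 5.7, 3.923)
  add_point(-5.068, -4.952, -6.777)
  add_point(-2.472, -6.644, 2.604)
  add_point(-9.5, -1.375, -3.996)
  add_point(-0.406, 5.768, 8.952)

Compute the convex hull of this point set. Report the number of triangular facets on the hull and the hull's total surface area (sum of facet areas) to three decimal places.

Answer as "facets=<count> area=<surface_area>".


Points on the hull: [0, 1, 2, 3, 4, 5, 8, 9, 10, 11, 12, 13, 15, 16] (14 of 17).

Triangle areas on the boundary:
  f1: (p12, p16, p8) → 55.9926
  f2: (p3, p16, p8) → 54.1806
  f3: (p3, p1, p8) → 17.6927
  f4: (p3, p1, p16) → 21.1002
  f5: (p2, p1, p16) → 69.7134
  f6: (p10, p12, p15) → 54.1287
  f7: (p10, p12, p16) → 47.1566
  f8: (p10, p2, p11) → 6.6650
  f9: (p10, p2, p16) → 77.0154
  f10: (p4, p2, p1) → 24.0060
  f11: (p4, p1, p8) → 51.4395
  f12: (p4, p0, p8) → 104.2571
  f13: (p4, p0, p11) → 44.5039
  f14: (p4, p2, p11) → 9.1361
  f15: (p5, p10, p15) → 22.0820
  f16: (p5, p12, p15) → 18.7946
  f17: (p5, p12, p8) → 134.8431
  f18: (p9, p0, p11) → 15.3156
  f19: (p9, p10, p11) → 4.8136
  f20: (p9, p10, p0) → 17.4477
  f21: (p13, p10, p0) → 44.2434
  f22: (p13, p5, p10) → 19.7899
  f23: (p13, p0, p8) → 89.2453
  f24: (p13, p5, p8) → 41.9768
Σ area = 1045.540

Check V−E+F: 14 − 36 + 24 = 2.

facets=24 area=1045.540


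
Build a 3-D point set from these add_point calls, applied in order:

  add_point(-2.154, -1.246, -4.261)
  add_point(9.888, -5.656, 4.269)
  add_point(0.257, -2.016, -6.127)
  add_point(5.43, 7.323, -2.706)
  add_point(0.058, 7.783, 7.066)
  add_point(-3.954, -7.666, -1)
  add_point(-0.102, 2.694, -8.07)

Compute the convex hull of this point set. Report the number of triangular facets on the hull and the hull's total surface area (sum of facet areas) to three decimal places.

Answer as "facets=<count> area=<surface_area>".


Hull vertices (7/7): indices [0, 1, 2, 3, 4, 5, 6].

Facet areas (half cross-product norm):
  f1: (p4, p1, p5) → 117.0336
  f2: (p3, p4, p1) → 83.7499
  f3: (p3, p6, p1) → 69.1821
  f4: (p3, p6, p4) → 48.6018
  f5: (p2, p1, p5) → 61.5388
  f6: (p2, p6, p5) → 13.7100
  f7: (p2, p6, p1) → 31.3061
  f8: (p0, p4, p5) → 52.9229
  f9: (p0, p6, p5) → 6.5518
  f10: (p0, p6, p4) → 42.8466
Σ area = 527.444

Euler characteristic 7−15+10 = 2 ✓

facets=10 area=527.444


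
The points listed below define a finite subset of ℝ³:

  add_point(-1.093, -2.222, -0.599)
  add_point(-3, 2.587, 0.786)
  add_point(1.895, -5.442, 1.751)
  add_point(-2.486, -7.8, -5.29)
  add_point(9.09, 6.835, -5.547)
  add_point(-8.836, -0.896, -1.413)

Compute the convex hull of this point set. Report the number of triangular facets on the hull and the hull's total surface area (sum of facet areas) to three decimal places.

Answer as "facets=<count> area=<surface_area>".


Extreme-point indices: [1, 2, 3, 4, 5] — 5 of 6 on the boundary.

Facet areas (half cross-product norm):
  f1: (p3, p4, p5) → 93.7716
  f2: (p2, p3, p5) → 43.0377
  f3: (p2, p3, p4) → 68.7884
  f4: (p1, p4, p5) → 36.4823
  f5: (p1, p2, p5) → 33.7346
  f6: (p1, p2, p4) → 66.8916
Σ area = 342.706

Euler: V−E+F = 5−9+6 = 2.

facets=6 area=342.706


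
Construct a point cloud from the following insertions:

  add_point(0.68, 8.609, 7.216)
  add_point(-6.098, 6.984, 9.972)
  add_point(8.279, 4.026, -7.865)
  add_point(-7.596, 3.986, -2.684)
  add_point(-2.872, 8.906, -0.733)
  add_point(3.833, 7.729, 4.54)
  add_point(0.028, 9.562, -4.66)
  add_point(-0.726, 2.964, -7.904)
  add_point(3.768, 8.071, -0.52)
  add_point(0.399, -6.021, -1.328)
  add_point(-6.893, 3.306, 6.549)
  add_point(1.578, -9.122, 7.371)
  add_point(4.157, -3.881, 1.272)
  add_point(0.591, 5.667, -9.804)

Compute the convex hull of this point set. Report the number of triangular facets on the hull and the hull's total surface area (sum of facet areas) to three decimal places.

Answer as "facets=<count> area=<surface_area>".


facets=22 area=814.550

Points on the hull: [0, 1, 2, 3, 4, 5, 6, 7, 8, 9, 10, 11, 13] (13 of 14).

Per-facet area ½‖(b−a)×(c−a)‖:
  f1: (p9, p11, p3) → 53.9664
  f2: (p9, p11, p2) → 53.9382
  f3: (p10, p11, p3) → 69.0563
  f4: (p10, p1, p3) → 18.3769
  f5: (p10, p1, p11) → 33.7766
  f6: (p4, p1, p3) → 40.1955
  f7: (p4, p6, p3) → 16.8465
  f8: (p5, p11, p2) → 117.6431
  f9: (p13, p9, p2) → 55.9076
  f10: (p13, p6, p3) → 31.0387
  f11: (p13, p6, p2) → 26.2179
  f12: (p8, p6, p2) → 27.2360
  f13: (p8, p5, p2) → 16.3763
  f14: (p0, p4, p6) → 18.6791
  f15: (p0, p8, p6) → 22.0023
  f16: (p0, p8, p5) → 8.5143
  f17: (p0, p4, p1) → 32.6364
  f18: (p0, p1, p11) → 65.5212
  f19: (p0, p5, p11) → 36.4362
  f20: (p7, p9, p3) → 47.8305
  f21: (p7, p13, p3) → 13.1572
  f22: (p7, p13, p9) → 9.1969
Σ area = 814.550

Check V−E+F: 13 − 33 + 22 = 2.


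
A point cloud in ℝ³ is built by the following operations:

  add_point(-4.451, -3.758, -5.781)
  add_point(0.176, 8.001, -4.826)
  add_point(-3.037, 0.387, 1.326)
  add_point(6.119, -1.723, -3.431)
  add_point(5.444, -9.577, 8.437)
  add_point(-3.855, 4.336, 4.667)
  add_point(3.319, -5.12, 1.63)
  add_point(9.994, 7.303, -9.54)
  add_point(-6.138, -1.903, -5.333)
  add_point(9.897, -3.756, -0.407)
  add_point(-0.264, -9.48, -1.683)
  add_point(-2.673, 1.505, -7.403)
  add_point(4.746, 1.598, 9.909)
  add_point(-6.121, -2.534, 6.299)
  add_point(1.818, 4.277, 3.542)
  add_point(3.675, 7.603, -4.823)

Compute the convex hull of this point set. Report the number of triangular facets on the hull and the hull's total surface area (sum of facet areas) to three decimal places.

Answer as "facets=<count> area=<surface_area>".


Extreme-point indices: [0, 1, 4, 5, 7, 8, 9, 10, 11, 12, 13, 15] — 12 of 16 on the boundary.

Per-facet area ½‖(b−a)×(c−a)‖:
  f1: (p11, p1, p8) → 14.8137
  f2: (p11, p1, p7) → 40.7925
  f3: (p5, p1, p8) → 57.6971
  f4: (p5, p1, p12) → 55.7247
  f5: (p15, p12, p7) → 55.0454
  f6: (p15, p1, p7) → 8.3473
  f7: (p15, p1, p12) → 27.9048
  f8: (p9, p10, p7) → 79.9140
  f9: (p9, p10, p4) → 58.3776
  f10: (p9, p12, p7) → 89.4257
  f11: (p9, p12, p4) → 60.0669
  f12: (p0, p10, p7) → 75.5231
  f13: (p0, p11, p7) → 29.4109
  f14: (p0, p10, p8) → 6.7849
  f15: (p0, p11, p8) → 6.7238
  f16: (p13, p12, p4) → 65.1397
  f17: (p13, p5, p12) → 38.5027
  f18: (p13, p10, p4) → 66.2722
  f19: (p13, p10, p8) → 54.8636
  f20: (p13, p5, p8) → 41.5962
Σ area = 932.927

Euler: V−E+F = 12−30+20 = 2.

facets=20 area=932.927


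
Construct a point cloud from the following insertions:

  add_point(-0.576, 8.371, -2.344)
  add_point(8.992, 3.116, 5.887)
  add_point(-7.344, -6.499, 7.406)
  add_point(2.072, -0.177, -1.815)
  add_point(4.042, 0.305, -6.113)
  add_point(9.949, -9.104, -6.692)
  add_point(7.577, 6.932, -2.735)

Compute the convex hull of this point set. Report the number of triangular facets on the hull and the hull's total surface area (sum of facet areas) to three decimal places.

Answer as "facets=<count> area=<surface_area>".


Points on the hull: [0, 1, 2, 4, 5, 6] (6 of 7).

Per-facet area ½‖(b−a)×(c−a)‖:
  f1: (p1, p5, p2) → 161.7891
  f2: (p1, p0, p2) → 121.3373
  f3: (p6, p1, p5) → 78.0779
  f4: (p6, p1, p0) → 38.9168
  f5: (p4, p5, p2) → 105.2011
  f6: (p4, p0, p2) → 91.8083
  f7: (p4, p6, p5) → 40.3353
  f8: (p4, p6, p0) → 32.9260
Σ area = 670.392

Euler characteristic 6−12+8 = 2 ✓

facets=8 area=670.392


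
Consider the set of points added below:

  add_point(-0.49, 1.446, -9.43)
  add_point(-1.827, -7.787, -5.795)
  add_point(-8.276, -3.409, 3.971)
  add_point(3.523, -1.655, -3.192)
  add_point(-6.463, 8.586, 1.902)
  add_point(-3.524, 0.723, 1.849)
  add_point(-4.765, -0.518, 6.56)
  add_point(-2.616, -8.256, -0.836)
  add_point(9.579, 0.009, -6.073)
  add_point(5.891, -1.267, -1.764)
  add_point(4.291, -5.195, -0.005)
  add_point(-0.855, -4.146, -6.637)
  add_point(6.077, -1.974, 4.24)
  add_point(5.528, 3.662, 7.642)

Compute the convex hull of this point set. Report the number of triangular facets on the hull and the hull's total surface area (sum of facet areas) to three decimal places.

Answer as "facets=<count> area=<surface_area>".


facets=16 area=738.653

Extreme-point indices: [0, 1, 2, 4, 6, 7, 8, 10, 12, 13] — 10 of 14 on the boundary.

Per-facet area ½‖(b−a)×(c−a)‖:
  f1: (p13, p4, p8) → 104.4465
  f2: (p0, p4, p2) → 86.5060
  f3: (p0, p4, p8) → 76.8529
  f4: (p6, p4, p2) → 26.8064
  f5: (p6, p13, p4) → 57.3308
  f6: (p12, p13, p8) → 34.2087
  f7: (p12, p10, p8) → 26.9320
  f8: (p12, p6, p13) → 35.2524
  f9: (p1, p0, p8) → 53.2830
  f10: (p1, p10, p8) → 41.8950
  f11: (p1, p0, p2) → 62.5266
  f12: (p7, p1, p2) → 18.1829
  f13: (p7, p1, p10) → 19.1155
  f14: (p7, p12, p10) → 17.0505
  f15: (p7, p6, p2) → 22.9691
  f16: (p7, p12, p6) → 55.2950
Σ area = 738.653

Euler characteristic 10−24+16 = 2 ✓


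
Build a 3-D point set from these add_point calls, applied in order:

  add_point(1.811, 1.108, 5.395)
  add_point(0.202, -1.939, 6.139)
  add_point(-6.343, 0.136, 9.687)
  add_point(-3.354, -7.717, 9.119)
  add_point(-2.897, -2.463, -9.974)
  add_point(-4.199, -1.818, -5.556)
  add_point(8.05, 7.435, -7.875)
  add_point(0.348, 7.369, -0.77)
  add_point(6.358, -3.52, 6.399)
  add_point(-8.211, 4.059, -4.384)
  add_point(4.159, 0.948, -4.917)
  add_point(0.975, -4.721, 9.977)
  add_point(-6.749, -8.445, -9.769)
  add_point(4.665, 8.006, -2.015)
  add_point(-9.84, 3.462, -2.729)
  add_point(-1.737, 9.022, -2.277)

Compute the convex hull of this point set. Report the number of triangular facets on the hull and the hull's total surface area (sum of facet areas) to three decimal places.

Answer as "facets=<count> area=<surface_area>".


Hull vertices (13/16): indices [0, 2, 3, 4, 6, 8, 9, 10, 11, 12, 13, 14, 15].

Per-facet area ½‖(b−a)×(c−a)‖:
  f1: (p4, p12, p6) → 16.3392
  f2: (p8, p3, p12) → 104.6149
  f3: (p8, p3, p11) → 12.8629
  f4: (p2, p15, p14) → 65.0653
  f5: (p2, p3, p11) → 21.7679
  f6: (p2, p12, p14) → 92.5733
  f7: (p2, p3, p12) → 80.8067
  f8: (p9, p4, p6) → 74.7374
  f9: (p9, p15, p14) → 8.7700
  f10: (p9, p15, p6) → 42.7013
  f11: (p9, p12, p14) → 16.3034
  f12: (p9, p4, p12) → 34.8791
  f13: (p10, p12, p6) → 42.7140
  f14: (p10, p8, p6) → 42.3628
  f15: (p10, p8, p12) → 92.0701
  f16: (p13, p2, p15) → 49.8499
  f17: (p13, p15, p6) → 19.4426
  f18: (p13, p8, p6) → 45.1567
  f19: (p0, p13, p8) → 31.9074
  f20: (p0, p13, p2) → 37.6886
  f21: (p0, p8, p11) → 20.1743
  f22: (p0, p2, p11) → 30.6024
Σ area = 983.390

Euler: V−E+F = 13−33+22 = 2.

facets=22 area=983.390


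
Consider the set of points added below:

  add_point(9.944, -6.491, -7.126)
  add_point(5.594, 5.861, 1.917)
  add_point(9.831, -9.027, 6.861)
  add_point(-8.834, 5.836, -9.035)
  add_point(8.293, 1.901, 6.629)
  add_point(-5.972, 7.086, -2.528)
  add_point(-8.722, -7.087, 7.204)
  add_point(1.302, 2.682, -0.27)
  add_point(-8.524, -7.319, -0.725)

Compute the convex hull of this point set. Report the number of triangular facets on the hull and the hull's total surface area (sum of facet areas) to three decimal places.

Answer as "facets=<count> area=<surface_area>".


facets=12 area=1045.233

Extreme-point indices: [0, 1, 2, 3, 4, 5, 6, 8] — 8 of 9 on the boundary.

Per-facet area ½‖(b−a)×(c−a)‖:
  f1: (p1, p0, p3) → 142.9712
  f2: (p8, p0, p3) → 149.4094
  f3: (p8, p6, p3) → 53.1716
  f4: (p8, p2, p0) → 130.9182
  f5: (p8, p2, p6) → 73.9425
  f6: (p4, p2, p0) → 76.9316
  f7: (p4, p1, p0) → 52.7125
  f8: (p4, p2, p6) → 99.9330
  f9: (p5, p6, p3) → 59.9336
  f10: (p5, p1, p3) → 33.2292
  f11: (p5, p4, p6) → 141.4528
  f12: (p5, p4, p1) → 30.6276
Σ area = 1045.233

Euler characteristic 8−18+12 = 2 ✓


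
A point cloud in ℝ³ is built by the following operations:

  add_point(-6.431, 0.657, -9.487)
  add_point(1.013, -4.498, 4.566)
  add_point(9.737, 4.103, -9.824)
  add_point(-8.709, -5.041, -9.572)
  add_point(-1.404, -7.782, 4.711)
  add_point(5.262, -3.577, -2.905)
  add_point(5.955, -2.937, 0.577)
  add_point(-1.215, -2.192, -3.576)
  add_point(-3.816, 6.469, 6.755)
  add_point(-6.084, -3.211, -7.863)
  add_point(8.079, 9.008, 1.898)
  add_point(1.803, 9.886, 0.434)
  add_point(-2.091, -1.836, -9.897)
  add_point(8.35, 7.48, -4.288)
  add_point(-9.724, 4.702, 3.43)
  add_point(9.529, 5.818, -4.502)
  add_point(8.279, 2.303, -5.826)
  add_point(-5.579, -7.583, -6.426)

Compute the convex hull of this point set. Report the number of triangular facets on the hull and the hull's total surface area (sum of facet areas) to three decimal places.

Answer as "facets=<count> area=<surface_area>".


facets=26 area=982.053

Hull vertices (15/18): indices [0, 1, 2, 3, 4, 5, 6, 8, 10, 11, 12, 13, 14, 15, 17].

Facet areas (half cross-product norm):
  f1: (p0, p12, p2) → 27.7746
  f2: (p8, p4, p14) → 50.3600
  f3: (p11, p0, p2) → 103.2235
  f4: (p11, p0, p14) → 86.0814
  f5: (p11, p8, p14) → 30.6267
  f6: (p11, p8, p10) → 27.3415
  f7: (p3, p0, p12) → 15.2552
  f8: (p3, p4, p14) → 108.6470
  f9: (p3, p0, p14) → 41.9278
  f10: (p6, p5, p4) → 17.2795
  f11: (p6, p15, p10) → 38.8552
  f12: (p6, p5, p2) → 18.6603
  f13: (p6, p15, p2) → 29.3450
  f14: (p13, p11, p2) → 17.6144
  f15: (p13, p11, p10) → 20.5212
  f16: (p13, p15, p2) → 5.3269
  f17: (p13, p15, p10) → 6.1899
  f18: (p17, p5, p4) → 58.4245
  f19: (p17, p3, p4) → 18.2904
  f20: (p17, p3, p12) → 17.9146
  f21: (p17, p12, p2) → 33.1000
  f22: (p17, p5, p2) → 62.2598
  f23: (p1, p6, p4) → 10.0068
  f24: (p1, p6, p10) → 38.0806
  f25: (p1, p8, p4) → 21.7543
  f26: (p1, p8, p10) → 77.1915
Σ area = 982.053

Euler: V−E+F = 15−39+26 = 2.


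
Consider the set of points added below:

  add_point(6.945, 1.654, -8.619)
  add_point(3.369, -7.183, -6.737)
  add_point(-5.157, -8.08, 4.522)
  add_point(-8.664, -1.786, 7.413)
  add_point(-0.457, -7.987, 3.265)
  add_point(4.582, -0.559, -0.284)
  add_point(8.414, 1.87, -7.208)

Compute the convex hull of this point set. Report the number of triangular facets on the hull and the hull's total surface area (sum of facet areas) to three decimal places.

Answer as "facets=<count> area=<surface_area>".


Points on the hull: [0, 1, 2, 3, 4, 5, 6] (7 of 7).

Triangle areas on the boundary:
  f1: (p0, p6, p3) → 23.1792
  f2: (p5, p6, p3) → 34.3881
  f3: (p1, p2, p3) → 47.0194
  f4: (p1, p0, p3) → 93.3339
  f5: (p1, p0, p6) → 9.6934
  f6: (p4, p1, p2) → 21.1694
  f7: (p4, p2, p3) → 16.1684
  f8: (p4, p5, p3) → 53.2913
  f9: (p4, p5, p6) → 25.2452
  f10: (p4, p1, p6) → 53.4633
Σ area = 376.952

Euler: V−E+F = 7−15+10 = 2.

facets=10 area=376.952


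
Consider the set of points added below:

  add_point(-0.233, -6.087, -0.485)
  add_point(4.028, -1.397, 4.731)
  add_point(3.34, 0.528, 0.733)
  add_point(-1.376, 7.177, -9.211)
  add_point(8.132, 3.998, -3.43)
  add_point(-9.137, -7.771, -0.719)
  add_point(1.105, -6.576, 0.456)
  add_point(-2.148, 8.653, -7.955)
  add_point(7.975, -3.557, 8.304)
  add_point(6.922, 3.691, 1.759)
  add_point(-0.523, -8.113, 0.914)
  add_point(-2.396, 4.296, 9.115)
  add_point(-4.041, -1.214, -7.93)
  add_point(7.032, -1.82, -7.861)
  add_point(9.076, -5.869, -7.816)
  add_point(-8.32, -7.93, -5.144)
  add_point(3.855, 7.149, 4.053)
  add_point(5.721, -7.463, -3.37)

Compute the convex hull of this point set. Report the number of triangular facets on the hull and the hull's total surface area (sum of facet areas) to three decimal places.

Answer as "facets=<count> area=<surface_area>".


facets=24 area=1001.160

Points on the hull: [3, 4, 5, 7, 8, 9, 10, 11, 12, 13, 14, 15, 16, 17] (14 of 18).

Triangle areas on the boundary:
  f1: (p11, p7, p5) → 138.2212
  f2: (p8, p11, p5) → 109.3260
  f3: (p15, p7, p5) → 39.6460
  f4: (p10, p8, p5) → 32.9931
  f5: (p10, p15, p5) → 19.7530
  f6: (p16, p11, p7) → 55.9760
  f7: (p16, p8, p11) → 50.5201
  f8: (p12, p15, p14) → 57.4173
  f9: (p17, p8, p14) → 30.8385
  f10: (p17, p10, p8) → 44.5289
  f11: (p17, p15, p14) → 35.8220
  f12: (p17, p10, p15) → 35.7841
  f13: (p4, p8, p14) → 74.7649
  f14: (p4, p13, p14) → 13.0352
  f15: (p4, p16, p7) → 54.3953
  f16: (p3, p15, p7) → 16.8460
  f17: (p3, p12, p15) → 11.6865
  f18: (p3, p4, p7) → 11.8332
  f19: (p3, p4, p13) → 41.8805
  f20: (p3, p13, p14) → 8.3117
  f21: (p3, p12, p14) → 61.8803
  f22: (p9, p16, p8) → 24.4571
  f23: (p9, p4, p8) → 19.5525
  f24: (p9, p4, p16) → 11.6902
Σ area = 1001.160

Euler: V−E+F = 14−36+24 = 2.
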